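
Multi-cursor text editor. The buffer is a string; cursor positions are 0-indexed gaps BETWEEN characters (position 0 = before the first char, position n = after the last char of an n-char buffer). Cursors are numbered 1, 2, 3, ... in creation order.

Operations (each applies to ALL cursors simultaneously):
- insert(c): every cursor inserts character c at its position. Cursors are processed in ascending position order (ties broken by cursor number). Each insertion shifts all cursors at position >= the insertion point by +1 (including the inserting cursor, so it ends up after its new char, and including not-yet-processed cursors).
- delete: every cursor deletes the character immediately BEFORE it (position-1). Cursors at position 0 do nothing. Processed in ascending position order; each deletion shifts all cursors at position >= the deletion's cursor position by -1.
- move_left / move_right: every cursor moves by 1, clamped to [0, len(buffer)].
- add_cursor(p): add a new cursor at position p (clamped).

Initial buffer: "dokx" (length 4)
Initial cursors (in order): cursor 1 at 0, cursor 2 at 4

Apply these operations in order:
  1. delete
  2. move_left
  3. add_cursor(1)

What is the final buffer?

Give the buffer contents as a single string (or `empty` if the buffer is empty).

Answer: dok

Derivation:
After op 1 (delete): buffer="dok" (len 3), cursors c1@0 c2@3, authorship ...
After op 2 (move_left): buffer="dok" (len 3), cursors c1@0 c2@2, authorship ...
After op 3 (add_cursor(1)): buffer="dok" (len 3), cursors c1@0 c3@1 c2@2, authorship ...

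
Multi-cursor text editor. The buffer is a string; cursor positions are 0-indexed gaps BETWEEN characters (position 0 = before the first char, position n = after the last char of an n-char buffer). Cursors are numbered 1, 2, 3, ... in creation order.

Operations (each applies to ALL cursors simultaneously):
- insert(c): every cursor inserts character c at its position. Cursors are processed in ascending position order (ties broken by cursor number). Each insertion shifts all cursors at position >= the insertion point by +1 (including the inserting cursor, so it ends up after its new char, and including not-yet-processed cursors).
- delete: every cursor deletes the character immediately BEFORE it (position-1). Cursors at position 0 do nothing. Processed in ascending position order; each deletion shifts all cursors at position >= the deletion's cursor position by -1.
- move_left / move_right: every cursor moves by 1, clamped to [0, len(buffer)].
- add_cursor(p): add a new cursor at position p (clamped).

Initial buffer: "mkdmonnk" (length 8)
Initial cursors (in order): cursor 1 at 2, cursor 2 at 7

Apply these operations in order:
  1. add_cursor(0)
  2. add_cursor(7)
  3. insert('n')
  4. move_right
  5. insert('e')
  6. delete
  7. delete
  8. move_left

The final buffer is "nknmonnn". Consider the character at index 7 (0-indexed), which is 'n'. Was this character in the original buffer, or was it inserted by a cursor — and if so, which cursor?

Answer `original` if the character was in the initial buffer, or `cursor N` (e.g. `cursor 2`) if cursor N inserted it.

Answer: cursor 2

Derivation:
After op 1 (add_cursor(0)): buffer="mkdmonnk" (len 8), cursors c3@0 c1@2 c2@7, authorship ........
After op 2 (add_cursor(7)): buffer="mkdmonnk" (len 8), cursors c3@0 c1@2 c2@7 c4@7, authorship ........
After op 3 (insert('n')): buffer="nmkndmonnnnk" (len 12), cursors c3@1 c1@4 c2@11 c4@11, authorship 3..1.....24.
After op 4 (move_right): buffer="nmkndmonnnnk" (len 12), cursors c3@2 c1@5 c2@12 c4@12, authorship 3..1.....24.
After op 5 (insert('e')): buffer="nmekndemonnnnkee" (len 16), cursors c3@3 c1@7 c2@16 c4@16, authorship 3.3.1.1....24.24
After op 6 (delete): buffer="nmkndmonnnnk" (len 12), cursors c3@2 c1@5 c2@12 c4@12, authorship 3..1.....24.
After op 7 (delete): buffer="nknmonnn" (len 8), cursors c3@1 c1@3 c2@8 c4@8, authorship 3.1....2
After op 8 (move_left): buffer="nknmonnn" (len 8), cursors c3@0 c1@2 c2@7 c4@7, authorship 3.1....2
Authorship (.=original, N=cursor N): 3 . 1 . . . . 2
Index 7: author = 2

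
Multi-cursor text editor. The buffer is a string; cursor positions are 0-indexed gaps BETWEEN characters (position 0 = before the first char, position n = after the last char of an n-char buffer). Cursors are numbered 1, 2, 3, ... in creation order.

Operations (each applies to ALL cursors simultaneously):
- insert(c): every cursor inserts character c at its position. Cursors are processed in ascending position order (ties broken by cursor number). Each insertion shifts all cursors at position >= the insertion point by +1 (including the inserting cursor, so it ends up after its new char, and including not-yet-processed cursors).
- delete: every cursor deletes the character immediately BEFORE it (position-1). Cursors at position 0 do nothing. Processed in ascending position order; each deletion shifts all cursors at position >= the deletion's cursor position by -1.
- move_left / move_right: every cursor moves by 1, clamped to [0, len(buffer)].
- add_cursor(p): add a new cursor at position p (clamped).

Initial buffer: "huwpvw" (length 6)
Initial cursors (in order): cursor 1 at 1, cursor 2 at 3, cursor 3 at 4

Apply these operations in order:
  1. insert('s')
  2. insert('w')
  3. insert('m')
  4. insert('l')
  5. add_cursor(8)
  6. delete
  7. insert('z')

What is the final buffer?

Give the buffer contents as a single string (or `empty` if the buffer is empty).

Answer: hswmzuwzwmzpswmzvw

Derivation:
After op 1 (insert('s')): buffer="hsuwspsvw" (len 9), cursors c1@2 c2@5 c3@7, authorship .1..2.3..
After op 2 (insert('w')): buffer="hswuwswpswvw" (len 12), cursors c1@3 c2@7 c3@10, authorship .11..22.33..
After op 3 (insert('m')): buffer="hswmuwswmpswmvw" (len 15), cursors c1@4 c2@9 c3@13, authorship .111..222.333..
After op 4 (insert('l')): buffer="hswmluwswmlpswmlvw" (len 18), cursors c1@5 c2@11 c3@16, authorship .1111..2222.3333..
After op 5 (add_cursor(8)): buffer="hswmluwswmlpswmlvw" (len 18), cursors c1@5 c4@8 c2@11 c3@16, authorship .1111..2222.3333..
After op 6 (delete): buffer="hswmuwwmpswmvw" (len 14), cursors c1@4 c4@6 c2@8 c3@12, authorship .111..22.333..
After op 7 (insert('z')): buffer="hswmzuwzwmzpswmzvw" (len 18), cursors c1@5 c4@8 c2@11 c3@16, authorship .1111..4222.3333..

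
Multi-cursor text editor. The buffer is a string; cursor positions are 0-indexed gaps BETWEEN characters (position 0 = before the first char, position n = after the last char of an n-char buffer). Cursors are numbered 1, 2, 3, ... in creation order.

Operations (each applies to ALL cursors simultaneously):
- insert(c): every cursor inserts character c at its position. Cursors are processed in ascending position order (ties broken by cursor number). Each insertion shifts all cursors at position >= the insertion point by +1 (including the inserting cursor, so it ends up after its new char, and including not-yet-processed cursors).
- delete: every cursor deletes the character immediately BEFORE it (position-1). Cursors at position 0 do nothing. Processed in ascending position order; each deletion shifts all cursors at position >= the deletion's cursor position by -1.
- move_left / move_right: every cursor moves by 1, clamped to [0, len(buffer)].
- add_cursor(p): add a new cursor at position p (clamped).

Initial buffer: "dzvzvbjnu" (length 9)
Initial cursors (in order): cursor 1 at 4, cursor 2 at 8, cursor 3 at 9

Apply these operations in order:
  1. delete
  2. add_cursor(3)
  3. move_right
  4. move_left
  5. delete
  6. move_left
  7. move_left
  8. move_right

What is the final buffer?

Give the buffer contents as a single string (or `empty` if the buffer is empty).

After op 1 (delete): buffer="dzvvbj" (len 6), cursors c1@3 c2@6 c3@6, authorship ......
After op 2 (add_cursor(3)): buffer="dzvvbj" (len 6), cursors c1@3 c4@3 c2@6 c3@6, authorship ......
After op 3 (move_right): buffer="dzvvbj" (len 6), cursors c1@4 c4@4 c2@6 c3@6, authorship ......
After op 4 (move_left): buffer="dzvvbj" (len 6), cursors c1@3 c4@3 c2@5 c3@5, authorship ......
After op 5 (delete): buffer="dj" (len 2), cursors c1@1 c2@1 c3@1 c4@1, authorship ..
After op 6 (move_left): buffer="dj" (len 2), cursors c1@0 c2@0 c3@0 c4@0, authorship ..
After op 7 (move_left): buffer="dj" (len 2), cursors c1@0 c2@0 c3@0 c4@0, authorship ..
After op 8 (move_right): buffer="dj" (len 2), cursors c1@1 c2@1 c3@1 c4@1, authorship ..

Answer: dj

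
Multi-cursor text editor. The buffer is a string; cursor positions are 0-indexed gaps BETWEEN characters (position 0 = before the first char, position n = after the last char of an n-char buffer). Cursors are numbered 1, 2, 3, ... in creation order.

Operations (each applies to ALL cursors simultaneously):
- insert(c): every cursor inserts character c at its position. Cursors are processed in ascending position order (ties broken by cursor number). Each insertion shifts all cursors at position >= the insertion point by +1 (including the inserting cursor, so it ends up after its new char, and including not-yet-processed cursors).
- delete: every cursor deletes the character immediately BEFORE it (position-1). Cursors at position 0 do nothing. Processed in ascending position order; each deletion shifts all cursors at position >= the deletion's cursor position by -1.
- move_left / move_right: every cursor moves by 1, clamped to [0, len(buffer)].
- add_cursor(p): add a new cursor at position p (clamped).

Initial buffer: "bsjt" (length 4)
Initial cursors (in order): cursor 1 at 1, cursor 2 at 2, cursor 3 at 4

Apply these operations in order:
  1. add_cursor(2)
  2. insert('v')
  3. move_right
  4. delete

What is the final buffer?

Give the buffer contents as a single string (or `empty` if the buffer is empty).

Answer: bvvt

Derivation:
After op 1 (add_cursor(2)): buffer="bsjt" (len 4), cursors c1@1 c2@2 c4@2 c3@4, authorship ....
After op 2 (insert('v')): buffer="bvsvvjtv" (len 8), cursors c1@2 c2@5 c4@5 c3@8, authorship .1.24..3
After op 3 (move_right): buffer="bvsvvjtv" (len 8), cursors c1@3 c2@6 c4@6 c3@8, authorship .1.24..3
After op 4 (delete): buffer="bvvt" (len 4), cursors c1@2 c2@3 c4@3 c3@4, authorship .12.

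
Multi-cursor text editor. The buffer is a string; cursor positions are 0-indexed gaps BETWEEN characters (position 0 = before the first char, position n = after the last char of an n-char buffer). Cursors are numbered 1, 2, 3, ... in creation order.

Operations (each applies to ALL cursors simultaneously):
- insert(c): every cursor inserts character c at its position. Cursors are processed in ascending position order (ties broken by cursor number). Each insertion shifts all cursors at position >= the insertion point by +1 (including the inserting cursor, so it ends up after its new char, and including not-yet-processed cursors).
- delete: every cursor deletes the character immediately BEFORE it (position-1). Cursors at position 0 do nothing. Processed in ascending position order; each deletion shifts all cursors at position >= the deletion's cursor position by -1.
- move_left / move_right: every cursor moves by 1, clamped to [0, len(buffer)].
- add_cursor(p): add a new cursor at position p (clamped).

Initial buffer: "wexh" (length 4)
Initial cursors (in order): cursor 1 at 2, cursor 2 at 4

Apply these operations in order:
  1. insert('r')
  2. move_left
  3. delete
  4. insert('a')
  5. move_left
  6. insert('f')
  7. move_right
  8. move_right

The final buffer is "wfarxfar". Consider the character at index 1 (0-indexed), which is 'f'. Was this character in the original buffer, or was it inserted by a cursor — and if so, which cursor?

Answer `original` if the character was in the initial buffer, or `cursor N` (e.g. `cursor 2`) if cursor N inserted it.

After op 1 (insert('r')): buffer="werxhr" (len 6), cursors c1@3 c2@6, authorship ..1..2
After op 2 (move_left): buffer="werxhr" (len 6), cursors c1@2 c2@5, authorship ..1..2
After op 3 (delete): buffer="wrxr" (len 4), cursors c1@1 c2@3, authorship .1.2
After op 4 (insert('a')): buffer="warxar" (len 6), cursors c1@2 c2@5, authorship .11.22
After op 5 (move_left): buffer="warxar" (len 6), cursors c1@1 c2@4, authorship .11.22
After op 6 (insert('f')): buffer="wfarxfar" (len 8), cursors c1@2 c2@6, authorship .111.222
After op 7 (move_right): buffer="wfarxfar" (len 8), cursors c1@3 c2@7, authorship .111.222
After op 8 (move_right): buffer="wfarxfar" (len 8), cursors c1@4 c2@8, authorship .111.222
Authorship (.=original, N=cursor N): . 1 1 1 . 2 2 2
Index 1: author = 1

Answer: cursor 1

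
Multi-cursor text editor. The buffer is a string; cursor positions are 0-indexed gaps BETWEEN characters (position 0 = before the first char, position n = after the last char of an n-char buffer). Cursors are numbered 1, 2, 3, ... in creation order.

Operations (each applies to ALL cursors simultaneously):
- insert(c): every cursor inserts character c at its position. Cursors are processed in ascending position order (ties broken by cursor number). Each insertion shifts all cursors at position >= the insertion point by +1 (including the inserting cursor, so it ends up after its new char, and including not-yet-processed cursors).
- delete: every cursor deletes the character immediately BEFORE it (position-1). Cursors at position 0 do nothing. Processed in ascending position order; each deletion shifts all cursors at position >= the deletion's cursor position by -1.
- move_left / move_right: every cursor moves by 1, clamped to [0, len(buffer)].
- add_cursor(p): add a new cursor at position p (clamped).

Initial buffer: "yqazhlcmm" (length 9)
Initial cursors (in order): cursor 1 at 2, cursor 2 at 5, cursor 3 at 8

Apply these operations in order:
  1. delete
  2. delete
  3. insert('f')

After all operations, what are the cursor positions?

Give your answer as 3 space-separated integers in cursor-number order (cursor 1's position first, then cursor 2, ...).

Answer: 1 3 5

Derivation:
After op 1 (delete): buffer="yazlcm" (len 6), cursors c1@1 c2@3 c3@5, authorship ......
After op 2 (delete): buffer="alm" (len 3), cursors c1@0 c2@1 c3@2, authorship ...
After op 3 (insert('f')): buffer="faflfm" (len 6), cursors c1@1 c2@3 c3@5, authorship 1.2.3.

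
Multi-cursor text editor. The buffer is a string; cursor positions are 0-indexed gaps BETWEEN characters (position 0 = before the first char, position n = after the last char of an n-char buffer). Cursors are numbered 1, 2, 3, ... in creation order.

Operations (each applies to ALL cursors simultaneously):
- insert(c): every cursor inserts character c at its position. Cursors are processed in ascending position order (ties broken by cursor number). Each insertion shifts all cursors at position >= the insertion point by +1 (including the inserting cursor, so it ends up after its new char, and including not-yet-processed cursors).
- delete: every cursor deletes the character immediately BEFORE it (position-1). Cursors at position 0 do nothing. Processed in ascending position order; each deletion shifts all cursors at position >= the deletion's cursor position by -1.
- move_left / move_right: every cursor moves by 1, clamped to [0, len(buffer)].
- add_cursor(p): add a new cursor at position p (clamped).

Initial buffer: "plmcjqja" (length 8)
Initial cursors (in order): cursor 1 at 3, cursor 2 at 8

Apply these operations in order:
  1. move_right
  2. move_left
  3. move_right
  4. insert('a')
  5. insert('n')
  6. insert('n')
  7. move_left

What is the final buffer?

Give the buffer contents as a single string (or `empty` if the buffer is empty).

After op 1 (move_right): buffer="plmcjqja" (len 8), cursors c1@4 c2@8, authorship ........
After op 2 (move_left): buffer="plmcjqja" (len 8), cursors c1@3 c2@7, authorship ........
After op 3 (move_right): buffer="plmcjqja" (len 8), cursors c1@4 c2@8, authorship ........
After op 4 (insert('a')): buffer="plmcajqjaa" (len 10), cursors c1@5 c2@10, authorship ....1....2
After op 5 (insert('n')): buffer="plmcanjqjaan" (len 12), cursors c1@6 c2@12, authorship ....11....22
After op 6 (insert('n')): buffer="plmcannjqjaann" (len 14), cursors c1@7 c2@14, authorship ....111....222
After op 7 (move_left): buffer="plmcannjqjaann" (len 14), cursors c1@6 c2@13, authorship ....111....222

Answer: plmcannjqjaann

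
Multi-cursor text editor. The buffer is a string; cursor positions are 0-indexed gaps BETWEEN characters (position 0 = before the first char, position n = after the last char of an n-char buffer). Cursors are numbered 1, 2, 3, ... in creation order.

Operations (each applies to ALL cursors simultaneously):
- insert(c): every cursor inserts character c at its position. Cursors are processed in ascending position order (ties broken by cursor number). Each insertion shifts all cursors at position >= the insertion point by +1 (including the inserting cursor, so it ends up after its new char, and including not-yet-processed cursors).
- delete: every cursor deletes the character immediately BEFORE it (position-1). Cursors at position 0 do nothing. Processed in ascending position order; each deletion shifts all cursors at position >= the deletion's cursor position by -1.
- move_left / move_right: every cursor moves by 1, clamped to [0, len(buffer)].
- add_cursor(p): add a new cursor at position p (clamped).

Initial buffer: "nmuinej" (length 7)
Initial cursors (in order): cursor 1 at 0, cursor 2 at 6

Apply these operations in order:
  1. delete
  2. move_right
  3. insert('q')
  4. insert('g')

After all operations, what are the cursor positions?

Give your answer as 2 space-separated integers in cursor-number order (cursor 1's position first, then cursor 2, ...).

After op 1 (delete): buffer="nmuinj" (len 6), cursors c1@0 c2@5, authorship ......
After op 2 (move_right): buffer="nmuinj" (len 6), cursors c1@1 c2@6, authorship ......
After op 3 (insert('q')): buffer="nqmuinjq" (len 8), cursors c1@2 c2@8, authorship .1.....2
After op 4 (insert('g')): buffer="nqgmuinjqg" (len 10), cursors c1@3 c2@10, authorship .11.....22

Answer: 3 10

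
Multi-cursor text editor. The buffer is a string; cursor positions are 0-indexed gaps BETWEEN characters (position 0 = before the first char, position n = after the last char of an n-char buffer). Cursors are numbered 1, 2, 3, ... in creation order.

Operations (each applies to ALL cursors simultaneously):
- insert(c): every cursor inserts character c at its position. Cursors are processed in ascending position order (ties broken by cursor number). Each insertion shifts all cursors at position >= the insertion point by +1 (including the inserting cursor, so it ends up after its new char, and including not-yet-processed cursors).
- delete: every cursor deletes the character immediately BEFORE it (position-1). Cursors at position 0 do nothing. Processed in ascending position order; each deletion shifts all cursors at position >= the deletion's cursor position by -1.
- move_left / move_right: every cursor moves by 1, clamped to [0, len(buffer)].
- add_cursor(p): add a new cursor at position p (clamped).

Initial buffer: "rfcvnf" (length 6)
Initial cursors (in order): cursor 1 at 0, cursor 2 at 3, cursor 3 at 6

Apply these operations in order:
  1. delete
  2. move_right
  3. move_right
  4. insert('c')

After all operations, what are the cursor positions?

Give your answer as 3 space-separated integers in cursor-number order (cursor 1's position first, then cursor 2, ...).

After op 1 (delete): buffer="rfvn" (len 4), cursors c1@0 c2@2 c3@4, authorship ....
After op 2 (move_right): buffer="rfvn" (len 4), cursors c1@1 c2@3 c3@4, authorship ....
After op 3 (move_right): buffer="rfvn" (len 4), cursors c1@2 c2@4 c3@4, authorship ....
After op 4 (insert('c')): buffer="rfcvncc" (len 7), cursors c1@3 c2@7 c3@7, authorship ..1..23

Answer: 3 7 7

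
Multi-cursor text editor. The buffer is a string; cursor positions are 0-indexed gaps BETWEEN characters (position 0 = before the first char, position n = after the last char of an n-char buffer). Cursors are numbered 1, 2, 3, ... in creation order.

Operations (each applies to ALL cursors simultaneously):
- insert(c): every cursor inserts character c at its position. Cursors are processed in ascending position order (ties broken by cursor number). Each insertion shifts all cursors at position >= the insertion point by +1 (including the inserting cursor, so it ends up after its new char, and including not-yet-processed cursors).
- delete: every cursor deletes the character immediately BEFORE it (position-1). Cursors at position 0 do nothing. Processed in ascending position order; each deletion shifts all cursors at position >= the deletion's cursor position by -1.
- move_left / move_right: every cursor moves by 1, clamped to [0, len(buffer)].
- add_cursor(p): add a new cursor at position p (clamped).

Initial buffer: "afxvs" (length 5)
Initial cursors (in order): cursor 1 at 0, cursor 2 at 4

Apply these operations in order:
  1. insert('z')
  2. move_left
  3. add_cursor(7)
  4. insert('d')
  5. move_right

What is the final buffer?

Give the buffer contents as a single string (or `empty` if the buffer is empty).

Answer: dzafxvdzsd

Derivation:
After op 1 (insert('z')): buffer="zafxvzs" (len 7), cursors c1@1 c2@6, authorship 1....2.
After op 2 (move_left): buffer="zafxvzs" (len 7), cursors c1@0 c2@5, authorship 1....2.
After op 3 (add_cursor(7)): buffer="zafxvzs" (len 7), cursors c1@0 c2@5 c3@7, authorship 1....2.
After op 4 (insert('d')): buffer="dzafxvdzsd" (len 10), cursors c1@1 c2@7 c3@10, authorship 11....22.3
After op 5 (move_right): buffer="dzafxvdzsd" (len 10), cursors c1@2 c2@8 c3@10, authorship 11....22.3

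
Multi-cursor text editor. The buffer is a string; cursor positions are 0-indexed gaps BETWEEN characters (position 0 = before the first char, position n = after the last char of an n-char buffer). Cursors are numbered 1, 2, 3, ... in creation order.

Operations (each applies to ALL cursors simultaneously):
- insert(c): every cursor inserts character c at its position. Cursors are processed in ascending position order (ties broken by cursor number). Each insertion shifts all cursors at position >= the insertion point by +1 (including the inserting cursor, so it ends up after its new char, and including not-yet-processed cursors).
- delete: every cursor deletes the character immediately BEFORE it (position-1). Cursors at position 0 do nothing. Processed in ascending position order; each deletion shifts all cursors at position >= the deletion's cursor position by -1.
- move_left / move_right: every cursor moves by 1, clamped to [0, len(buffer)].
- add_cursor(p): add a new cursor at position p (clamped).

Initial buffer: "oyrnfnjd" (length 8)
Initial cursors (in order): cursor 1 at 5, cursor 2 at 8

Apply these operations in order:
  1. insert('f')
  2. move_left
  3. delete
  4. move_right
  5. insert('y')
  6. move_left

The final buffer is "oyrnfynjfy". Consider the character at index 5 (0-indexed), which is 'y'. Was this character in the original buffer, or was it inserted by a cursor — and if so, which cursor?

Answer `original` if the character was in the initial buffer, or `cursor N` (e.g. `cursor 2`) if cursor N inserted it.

After op 1 (insert('f')): buffer="oyrnffnjdf" (len 10), cursors c1@6 c2@10, authorship .....1...2
After op 2 (move_left): buffer="oyrnffnjdf" (len 10), cursors c1@5 c2@9, authorship .....1...2
After op 3 (delete): buffer="oyrnfnjf" (len 8), cursors c1@4 c2@7, authorship ....1..2
After op 4 (move_right): buffer="oyrnfnjf" (len 8), cursors c1@5 c2@8, authorship ....1..2
After op 5 (insert('y')): buffer="oyrnfynjfy" (len 10), cursors c1@6 c2@10, authorship ....11..22
After op 6 (move_left): buffer="oyrnfynjfy" (len 10), cursors c1@5 c2@9, authorship ....11..22
Authorship (.=original, N=cursor N): . . . . 1 1 . . 2 2
Index 5: author = 1

Answer: cursor 1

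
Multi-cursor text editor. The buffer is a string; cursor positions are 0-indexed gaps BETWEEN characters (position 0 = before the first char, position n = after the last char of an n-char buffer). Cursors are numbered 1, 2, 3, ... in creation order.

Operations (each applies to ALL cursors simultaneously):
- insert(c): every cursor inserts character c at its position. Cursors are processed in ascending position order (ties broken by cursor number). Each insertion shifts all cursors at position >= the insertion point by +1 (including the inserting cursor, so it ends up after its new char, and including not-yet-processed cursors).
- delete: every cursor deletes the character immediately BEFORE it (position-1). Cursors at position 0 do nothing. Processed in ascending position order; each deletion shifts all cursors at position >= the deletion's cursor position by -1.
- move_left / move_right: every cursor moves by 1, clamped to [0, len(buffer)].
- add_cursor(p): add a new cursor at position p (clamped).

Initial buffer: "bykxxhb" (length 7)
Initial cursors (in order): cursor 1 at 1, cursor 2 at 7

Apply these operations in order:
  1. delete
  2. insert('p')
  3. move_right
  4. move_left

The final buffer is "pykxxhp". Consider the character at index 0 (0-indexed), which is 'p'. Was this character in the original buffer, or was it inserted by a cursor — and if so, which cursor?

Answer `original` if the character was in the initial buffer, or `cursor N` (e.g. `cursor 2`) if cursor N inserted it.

After op 1 (delete): buffer="ykxxh" (len 5), cursors c1@0 c2@5, authorship .....
After op 2 (insert('p')): buffer="pykxxhp" (len 7), cursors c1@1 c2@7, authorship 1.....2
After op 3 (move_right): buffer="pykxxhp" (len 7), cursors c1@2 c2@7, authorship 1.....2
After op 4 (move_left): buffer="pykxxhp" (len 7), cursors c1@1 c2@6, authorship 1.....2
Authorship (.=original, N=cursor N): 1 . . . . . 2
Index 0: author = 1

Answer: cursor 1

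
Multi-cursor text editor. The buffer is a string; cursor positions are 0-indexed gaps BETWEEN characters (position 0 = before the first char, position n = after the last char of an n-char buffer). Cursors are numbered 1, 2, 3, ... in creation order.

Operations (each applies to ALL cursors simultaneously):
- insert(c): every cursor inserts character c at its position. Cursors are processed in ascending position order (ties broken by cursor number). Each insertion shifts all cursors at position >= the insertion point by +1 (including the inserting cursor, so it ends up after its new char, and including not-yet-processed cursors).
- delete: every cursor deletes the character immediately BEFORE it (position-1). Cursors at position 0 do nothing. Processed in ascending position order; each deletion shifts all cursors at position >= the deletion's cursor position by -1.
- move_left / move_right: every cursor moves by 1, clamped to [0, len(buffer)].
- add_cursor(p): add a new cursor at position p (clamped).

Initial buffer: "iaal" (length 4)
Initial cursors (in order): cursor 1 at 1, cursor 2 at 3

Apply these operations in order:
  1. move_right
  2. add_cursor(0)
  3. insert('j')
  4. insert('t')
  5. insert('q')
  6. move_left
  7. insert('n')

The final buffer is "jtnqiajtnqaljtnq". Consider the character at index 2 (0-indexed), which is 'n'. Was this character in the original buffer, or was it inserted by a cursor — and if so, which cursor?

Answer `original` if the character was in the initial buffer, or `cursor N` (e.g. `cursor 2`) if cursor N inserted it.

Answer: cursor 3

Derivation:
After op 1 (move_right): buffer="iaal" (len 4), cursors c1@2 c2@4, authorship ....
After op 2 (add_cursor(0)): buffer="iaal" (len 4), cursors c3@0 c1@2 c2@4, authorship ....
After op 3 (insert('j')): buffer="jiajalj" (len 7), cursors c3@1 c1@4 c2@7, authorship 3..1..2
After op 4 (insert('t')): buffer="jtiajtaljt" (len 10), cursors c3@2 c1@6 c2@10, authorship 33..11..22
After op 5 (insert('q')): buffer="jtqiajtqaljtq" (len 13), cursors c3@3 c1@8 c2@13, authorship 333..111..222
After op 6 (move_left): buffer="jtqiajtqaljtq" (len 13), cursors c3@2 c1@7 c2@12, authorship 333..111..222
After op 7 (insert('n')): buffer="jtnqiajtnqaljtnq" (len 16), cursors c3@3 c1@9 c2@15, authorship 3333..1111..2222
Authorship (.=original, N=cursor N): 3 3 3 3 . . 1 1 1 1 . . 2 2 2 2
Index 2: author = 3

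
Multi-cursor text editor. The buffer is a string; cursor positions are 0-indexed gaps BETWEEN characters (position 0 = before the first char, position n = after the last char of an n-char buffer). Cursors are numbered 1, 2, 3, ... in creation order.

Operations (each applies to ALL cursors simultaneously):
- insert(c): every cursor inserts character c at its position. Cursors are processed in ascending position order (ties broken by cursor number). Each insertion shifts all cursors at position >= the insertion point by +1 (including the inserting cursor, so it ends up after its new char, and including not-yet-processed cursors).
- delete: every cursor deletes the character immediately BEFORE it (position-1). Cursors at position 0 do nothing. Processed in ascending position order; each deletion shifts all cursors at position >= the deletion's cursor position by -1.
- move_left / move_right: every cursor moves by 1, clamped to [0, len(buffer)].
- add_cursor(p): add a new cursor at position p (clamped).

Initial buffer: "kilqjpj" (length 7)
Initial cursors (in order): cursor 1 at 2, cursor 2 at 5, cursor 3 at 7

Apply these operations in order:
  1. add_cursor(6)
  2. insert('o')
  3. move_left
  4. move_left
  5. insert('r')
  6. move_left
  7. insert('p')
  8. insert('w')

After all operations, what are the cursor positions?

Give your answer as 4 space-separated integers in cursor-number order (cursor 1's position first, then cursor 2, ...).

After op 1 (add_cursor(6)): buffer="kilqjpj" (len 7), cursors c1@2 c2@5 c4@6 c3@7, authorship .......
After op 2 (insert('o')): buffer="kiolqjopojo" (len 11), cursors c1@3 c2@7 c4@9 c3@11, authorship ..1...2.4.3
After op 3 (move_left): buffer="kiolqjopojo" (len 11), cursors c1@2 c2@6 c4@8 c3@10, authorship ..1...2.4.3
After op 4 (move_left): buffer="kiolqjopojo" (len 11), cursors c1@1 c2@5 c4@7 c3@9, authorship ..1...2.4.3
After op 5 (insert('r')): buffer="kriolqrjorporjo" (len 15), cursors c1@2 c2@7 c4@10 c3@13, authorship .1.1..2.24.43.3
After op 6 (move_left): buffer="kriolqrjorporjo" (len 15), cursors c1@1 c2@6 c4@9 c3@12, authorship .1.1..2.24.43.3
After op 7 (insert('p')): buffer="kpriolqprjoprpoprjo" (len 19), cursors c1@2 c2@8 c4@12 c3@16, authorship .11.1..22.244.433.3
After op 8 (insert('w')): buffer="kpwriolqpwrjopwrpopwrjo" (len 23), cursors c1@3 c2@10 c4@15 c3@20, authorship .111.1..222.2444.4333.3

Answer: 3 10 20 15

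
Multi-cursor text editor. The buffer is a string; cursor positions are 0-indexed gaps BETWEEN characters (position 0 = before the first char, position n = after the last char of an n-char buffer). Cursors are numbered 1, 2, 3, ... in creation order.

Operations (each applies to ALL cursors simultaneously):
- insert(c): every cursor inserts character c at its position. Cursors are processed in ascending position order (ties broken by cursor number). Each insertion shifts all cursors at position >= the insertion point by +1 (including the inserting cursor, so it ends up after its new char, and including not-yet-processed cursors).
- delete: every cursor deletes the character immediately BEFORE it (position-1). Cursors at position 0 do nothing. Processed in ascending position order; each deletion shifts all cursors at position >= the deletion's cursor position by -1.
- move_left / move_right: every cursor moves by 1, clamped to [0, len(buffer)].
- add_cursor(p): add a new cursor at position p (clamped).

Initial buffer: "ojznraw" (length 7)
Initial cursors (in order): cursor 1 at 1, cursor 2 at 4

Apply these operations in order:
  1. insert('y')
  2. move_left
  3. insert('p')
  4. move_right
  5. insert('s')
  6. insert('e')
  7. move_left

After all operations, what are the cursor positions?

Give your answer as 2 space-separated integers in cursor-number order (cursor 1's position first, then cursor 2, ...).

Answer: 4 11

Derivation:
After op 1 (insert('y')): buffer="oyjznyraw" (len 9), cursors c1@2 c2@6, authorship .1...2...
After op 2 (move_left): buffer="oyjznyraw" (len 9), cursors c1@1 c2@5, authorship .1...2...
After op 3 (insert('p')): buffer="opyjznpyraw" (len 11), cursors c1@2 c2@7, authorship .11...22...
After op 4 (move_right): buffer="opyjznpyraw" (len 11), cursors c1@3 c2@8, authorship .11...22...
After op 5 (insert('s')): buffer="opysjznpysraw" (len 13), cursors c1@4 c2@10, authorship .111...222...
After op 6 (insert('e')): buffer="opysejznpyseraw" (len 15), cursors c1@5 c2@12, authorship .1111...2222...
After op 7 (move_left): buffer="opysejznpyseraw" (len 15), cursors c1@4 c2@11, authorship .1111...2222...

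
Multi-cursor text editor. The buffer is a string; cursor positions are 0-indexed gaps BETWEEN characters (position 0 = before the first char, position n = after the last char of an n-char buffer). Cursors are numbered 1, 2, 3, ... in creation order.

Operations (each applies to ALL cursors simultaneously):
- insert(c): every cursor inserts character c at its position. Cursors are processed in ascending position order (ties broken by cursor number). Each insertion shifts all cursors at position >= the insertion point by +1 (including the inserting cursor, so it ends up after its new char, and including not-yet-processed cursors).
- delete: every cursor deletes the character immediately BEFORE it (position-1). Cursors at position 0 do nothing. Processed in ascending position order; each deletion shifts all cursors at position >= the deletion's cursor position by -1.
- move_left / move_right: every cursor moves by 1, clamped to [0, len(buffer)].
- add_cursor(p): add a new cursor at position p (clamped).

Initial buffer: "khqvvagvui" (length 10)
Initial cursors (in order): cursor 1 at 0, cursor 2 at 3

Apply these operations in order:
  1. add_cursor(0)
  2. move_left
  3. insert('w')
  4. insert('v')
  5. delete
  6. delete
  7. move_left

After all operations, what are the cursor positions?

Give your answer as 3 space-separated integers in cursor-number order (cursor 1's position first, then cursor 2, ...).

After op 1 (add_cursor(0)): buffer="khqvvagvui" (len 10), cursors c1@0 c3@0 c2@3, authorship ..........
After op 2 (move_left): buffer="khqvvagvui" (len 10), cursors c1@0 c3@0 c2@2, authorship ..........
After op 3 (insert('w')): buffer="wwkhwqvvagvui" (len 13), cursors c1@2 c3@2 c2@5, authorship 13..2........
After op 4 (insert('v')): buffer="wwvvkhwvqvvagvui" (len 16), cursors c1@4 c3@4 c2@8, authorship 1313..22........
After op 5 (delete): buffer="wwkhwqvvagvui" (len 13), cursors c1@2 c3@2 c2@5, authorship 13..2........
After op 6 (delete): buffer="khqvvagvui" (len 10), cursors c1@0 c3@0 c2@2, authorship ..........
After op 7 (move_left): buffer="khqvvagvui" (len 10), cursors c1@0 c3@0 c2@1, authorship ..........

Answer: 0 1 0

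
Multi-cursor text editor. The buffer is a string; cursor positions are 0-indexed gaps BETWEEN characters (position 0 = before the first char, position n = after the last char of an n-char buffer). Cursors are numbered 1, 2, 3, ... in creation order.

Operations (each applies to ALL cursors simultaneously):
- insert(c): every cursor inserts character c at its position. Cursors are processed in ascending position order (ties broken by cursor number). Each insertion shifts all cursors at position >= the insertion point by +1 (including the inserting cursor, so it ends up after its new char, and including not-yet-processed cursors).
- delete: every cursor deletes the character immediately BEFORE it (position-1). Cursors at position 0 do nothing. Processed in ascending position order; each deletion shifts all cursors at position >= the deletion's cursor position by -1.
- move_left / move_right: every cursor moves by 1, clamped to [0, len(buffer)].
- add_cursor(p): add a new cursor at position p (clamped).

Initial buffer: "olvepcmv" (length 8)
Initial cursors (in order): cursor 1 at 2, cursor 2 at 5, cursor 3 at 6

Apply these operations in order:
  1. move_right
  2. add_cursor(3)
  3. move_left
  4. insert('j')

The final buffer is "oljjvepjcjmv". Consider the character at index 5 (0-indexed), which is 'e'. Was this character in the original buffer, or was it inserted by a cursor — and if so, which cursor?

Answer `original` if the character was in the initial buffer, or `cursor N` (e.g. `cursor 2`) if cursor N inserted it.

After op 1 (move_right): buffer="olvepcmv" (len 8), cursors c1@3 c2@6 c3@7, authorship ........
After op 2 (add_cursor(3)): buffer="olvepcmv" (len 8), cursors c1@3 c4@3 c2@6 c3@7, authorship ........
After op 3 (move_left): buffer="olvepcmv" (len 8), cursors c1@2 c4@2 c2@5 c3@6, authorship ........
After op 4 (insert('j')): buffer="oljjvepjcjmv" (len 12), cursors c1@4 c4@4 c2@8 c3@10, authorship ..14...2.3..
Authorship (.=original, N=cursor N): . . 1 4 . . . 2 . 3 . .
Index 5: author = original

Answer: original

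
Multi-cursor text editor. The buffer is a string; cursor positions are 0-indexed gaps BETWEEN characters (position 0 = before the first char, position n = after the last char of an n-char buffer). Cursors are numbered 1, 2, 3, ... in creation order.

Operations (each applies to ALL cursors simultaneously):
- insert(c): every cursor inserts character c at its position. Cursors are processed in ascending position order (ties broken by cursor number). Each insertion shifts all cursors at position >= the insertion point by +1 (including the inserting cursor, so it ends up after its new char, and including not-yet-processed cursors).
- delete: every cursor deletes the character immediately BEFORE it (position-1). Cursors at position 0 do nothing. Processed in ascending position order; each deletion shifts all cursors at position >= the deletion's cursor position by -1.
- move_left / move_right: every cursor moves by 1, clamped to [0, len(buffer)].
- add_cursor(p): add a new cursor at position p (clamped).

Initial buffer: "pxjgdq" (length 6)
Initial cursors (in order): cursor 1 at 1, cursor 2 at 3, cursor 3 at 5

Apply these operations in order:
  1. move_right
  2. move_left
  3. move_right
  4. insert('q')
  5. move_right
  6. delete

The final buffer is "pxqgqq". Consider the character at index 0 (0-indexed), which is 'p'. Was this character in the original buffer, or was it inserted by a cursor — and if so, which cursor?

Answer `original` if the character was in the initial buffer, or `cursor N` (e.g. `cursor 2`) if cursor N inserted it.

Answer: original

Derivation:
After op 1 (move_right): buffer="pxjgdq" (len 6), cursors c1@2 c2@4 c3@6, authorship ......
After op 2 (move_left): buffer="pxjgdq" (len 6), cursors c1@1 c2@3 c3@5, authorship ......
After op 3 (move_right): buffer="pxjgdq" (len 6), cursors c1@2 c2@4 c3@6, authorship ......
After op 4 (insert('q')): buffer="pxqjgqdqq" (len 9), cursors c1@3 c2@6 c3@9, authorship ..1..2..3
After op 5 (move_right): buffer="pxqjgqdqq" (len 9), cursors c1@4 c2@7 c3@9, authorship ..1..2..3
After op 6 (delete): buffer="pxqgqq" (len 6), cursors c1@3 c2@5 c3@6, authorship ..1.2.
Authorship (.=original, N=cursor N): . . 1 . 2 .
Index 0: author = original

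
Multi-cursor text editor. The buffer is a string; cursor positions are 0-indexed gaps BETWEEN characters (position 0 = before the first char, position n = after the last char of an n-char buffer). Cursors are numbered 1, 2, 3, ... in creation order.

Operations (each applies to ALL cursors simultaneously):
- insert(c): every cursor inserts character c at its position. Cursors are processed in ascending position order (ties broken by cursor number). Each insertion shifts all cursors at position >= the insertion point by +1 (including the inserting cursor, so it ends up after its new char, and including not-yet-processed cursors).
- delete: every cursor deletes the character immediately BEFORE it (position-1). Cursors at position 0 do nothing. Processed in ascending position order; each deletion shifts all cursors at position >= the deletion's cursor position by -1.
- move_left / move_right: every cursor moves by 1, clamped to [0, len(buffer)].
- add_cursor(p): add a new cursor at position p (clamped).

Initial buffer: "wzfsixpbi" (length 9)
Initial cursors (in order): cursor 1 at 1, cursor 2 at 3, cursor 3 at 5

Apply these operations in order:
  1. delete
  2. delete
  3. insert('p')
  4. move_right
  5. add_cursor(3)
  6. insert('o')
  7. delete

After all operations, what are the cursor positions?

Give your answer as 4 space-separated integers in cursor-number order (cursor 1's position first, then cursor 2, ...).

After op 1 (delete): buffer="zsxpbi" (len 6), cursors c1@0 c2@1 c3@2, authorship ......
After op 2 (delete): buffer="xpbi" (len 4), cursors c1@0 c2@0 c3@0, authorship ....
After op 3 (insert('p')): buffer="pppxpbi" (len 7), cursors c1@3 c2@3 c3@3, authorship 123....
After op 4 (move_right): buffer="pppxpbi" (len 7), cursors c1@4 c2@4 c3@4, authorship 123....
After op 5 (add_cursor(3)): buffer="pppxpbi" (len 7), cursors c4@3 c1@4 c2@4 c3@4, authorship 123....
After op 6 (insert('o')): buffer="pppoxooopbi" (len 11), cursors c4@4 c1@8 c2@8 c3@8, authorship 1234.123...
After op 7 (delete): buffer="pppxpbi" (len 7), cursors c4@3 c1@4 c2@4 c3@4, authorship 123....

Answer: 4 4 4 3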